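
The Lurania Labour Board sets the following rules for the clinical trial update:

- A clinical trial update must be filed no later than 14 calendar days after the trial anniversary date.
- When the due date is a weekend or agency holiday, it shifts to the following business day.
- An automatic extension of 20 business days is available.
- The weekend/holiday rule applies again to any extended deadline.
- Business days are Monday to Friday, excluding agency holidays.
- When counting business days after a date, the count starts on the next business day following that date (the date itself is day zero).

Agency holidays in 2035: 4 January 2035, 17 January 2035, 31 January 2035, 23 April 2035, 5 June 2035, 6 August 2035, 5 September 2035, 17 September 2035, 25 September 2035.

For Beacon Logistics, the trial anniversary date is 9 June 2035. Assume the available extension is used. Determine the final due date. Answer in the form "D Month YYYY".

14 calendar days after 9 June 2035 is 23 June 2035.
23 June 2035 is a Saturday, so it moves to the next business day, 25 June 2035 (Monday).
Applying the 20-business-day extension: 20 business days after 25 June 2035 is 23 July 2035.
23 July 2035 is a Monday and not a listed holiday, so it stands.
So the filing is due 23 July 2035.

23 July 2035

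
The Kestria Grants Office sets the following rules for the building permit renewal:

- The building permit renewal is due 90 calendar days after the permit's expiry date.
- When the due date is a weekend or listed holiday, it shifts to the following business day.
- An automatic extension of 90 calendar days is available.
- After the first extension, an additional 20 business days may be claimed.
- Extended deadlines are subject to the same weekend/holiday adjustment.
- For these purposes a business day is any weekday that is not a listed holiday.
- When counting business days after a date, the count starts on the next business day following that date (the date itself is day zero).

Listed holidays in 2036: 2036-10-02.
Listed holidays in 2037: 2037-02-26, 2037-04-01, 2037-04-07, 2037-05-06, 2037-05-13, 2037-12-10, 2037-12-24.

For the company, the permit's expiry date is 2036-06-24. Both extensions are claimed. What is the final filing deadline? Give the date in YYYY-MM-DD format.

2037-01-19

90 calendar days after 2036-06-24 is 2036-09-22.
2036-09-22 is a Monday and not a listed holiday, so it stands.
Add the 90 calendar-day extension to 2036-09-22: 2036-12-21.
2036-12-21 is a Sunday, so it moves to the next business day, 2036-12-22 (Monday).
Applying the 20-business-day extension: 20 business days after 2036-12-22 is 2037-01-19.
2037-01-19 falls on a Monday, which is a business day, so no adjustment is needed.
Deadline: 2037-01-19.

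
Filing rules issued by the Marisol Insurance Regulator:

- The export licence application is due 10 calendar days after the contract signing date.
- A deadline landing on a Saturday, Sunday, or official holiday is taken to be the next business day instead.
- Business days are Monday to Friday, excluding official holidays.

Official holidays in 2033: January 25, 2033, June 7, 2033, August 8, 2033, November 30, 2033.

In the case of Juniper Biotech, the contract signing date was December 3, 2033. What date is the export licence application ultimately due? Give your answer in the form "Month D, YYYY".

10 calendar days after December 3, 2033 is December 13, 2033.
Since December 13, 2033 is a Tuesday and not a holiday, the date is unchanged.
So the filing is due December 13, 2033.

December 13, 2033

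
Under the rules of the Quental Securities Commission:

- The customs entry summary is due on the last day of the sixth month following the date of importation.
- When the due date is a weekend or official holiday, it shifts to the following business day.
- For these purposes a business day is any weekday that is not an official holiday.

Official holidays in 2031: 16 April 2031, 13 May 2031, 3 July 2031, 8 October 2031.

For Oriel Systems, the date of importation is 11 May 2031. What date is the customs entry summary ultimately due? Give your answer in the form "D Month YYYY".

The sixth month after 11 May 2031 is November 2031, whose last day is 30 November 2031.
30 November 2031 falls on a Sunday. Rolling to the next business day gives 1 December 2031, a Monday.
So the filing is due 1 December 2031.

1 December 2031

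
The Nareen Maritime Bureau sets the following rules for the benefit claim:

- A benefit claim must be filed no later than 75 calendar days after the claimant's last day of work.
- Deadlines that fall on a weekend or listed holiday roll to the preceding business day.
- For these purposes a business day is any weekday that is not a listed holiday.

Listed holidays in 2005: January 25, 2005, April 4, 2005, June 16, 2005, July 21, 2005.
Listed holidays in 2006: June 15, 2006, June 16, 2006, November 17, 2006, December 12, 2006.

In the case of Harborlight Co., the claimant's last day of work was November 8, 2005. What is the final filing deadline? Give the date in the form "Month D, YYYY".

75 calendar days after November 8, 2005 is January 22, 2006.
Because January 22, 2006 is a Sunday, the deadline becomes January 20, 2006 (Friday).
Final deadline: January 20, 2006.

January 20, 2006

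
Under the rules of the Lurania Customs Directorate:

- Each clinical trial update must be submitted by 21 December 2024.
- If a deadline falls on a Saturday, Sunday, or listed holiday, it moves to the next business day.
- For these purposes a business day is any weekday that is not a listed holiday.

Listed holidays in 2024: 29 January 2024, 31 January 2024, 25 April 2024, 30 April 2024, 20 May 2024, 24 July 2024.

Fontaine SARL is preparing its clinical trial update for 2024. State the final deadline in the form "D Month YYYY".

23 December 2024

The stated deadline is 21 December 2024.
21 December 2024 falls on a Saturday. Rolling to the next business day gives 23 December 2024, a Monday.
Final deadline: 23 December 2024.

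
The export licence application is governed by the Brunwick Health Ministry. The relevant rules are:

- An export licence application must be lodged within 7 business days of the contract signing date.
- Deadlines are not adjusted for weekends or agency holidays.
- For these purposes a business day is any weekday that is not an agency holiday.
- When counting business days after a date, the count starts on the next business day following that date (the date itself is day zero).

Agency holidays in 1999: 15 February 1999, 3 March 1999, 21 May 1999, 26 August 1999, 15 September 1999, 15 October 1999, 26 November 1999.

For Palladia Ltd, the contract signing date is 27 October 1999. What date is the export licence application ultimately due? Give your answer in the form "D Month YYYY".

5 November 1999

Counting 7 business days after 27 October 1999 (skipping weekends and listed holidays) reaches 5 November 1999.
5 November 1999 is a Friday; no weekend or holiday adjustment applies.
So the filing is due 5 November 1999.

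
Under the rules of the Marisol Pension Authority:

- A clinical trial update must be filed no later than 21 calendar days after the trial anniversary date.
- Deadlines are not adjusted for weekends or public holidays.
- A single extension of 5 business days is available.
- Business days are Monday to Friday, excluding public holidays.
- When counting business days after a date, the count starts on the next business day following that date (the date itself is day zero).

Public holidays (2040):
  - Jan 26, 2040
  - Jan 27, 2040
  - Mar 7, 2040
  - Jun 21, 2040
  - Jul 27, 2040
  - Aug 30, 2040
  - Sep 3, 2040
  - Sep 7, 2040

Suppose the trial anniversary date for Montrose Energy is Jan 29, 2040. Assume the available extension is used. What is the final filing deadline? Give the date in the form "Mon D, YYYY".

21 calendar days after Jan 29, 2040 is Feb 19, 2040.
No adjustment is made for weekends or holidays, so Feb 19, 2040 stands.
Counting 5 further business days from Feb 19, 2040 reaches Feb 24, 2040.
Feb 24, 2040 is a Friday; no weekend or holiday adjustment applies.
Deadline: Feb 24, 2040.

Feb 24, 2040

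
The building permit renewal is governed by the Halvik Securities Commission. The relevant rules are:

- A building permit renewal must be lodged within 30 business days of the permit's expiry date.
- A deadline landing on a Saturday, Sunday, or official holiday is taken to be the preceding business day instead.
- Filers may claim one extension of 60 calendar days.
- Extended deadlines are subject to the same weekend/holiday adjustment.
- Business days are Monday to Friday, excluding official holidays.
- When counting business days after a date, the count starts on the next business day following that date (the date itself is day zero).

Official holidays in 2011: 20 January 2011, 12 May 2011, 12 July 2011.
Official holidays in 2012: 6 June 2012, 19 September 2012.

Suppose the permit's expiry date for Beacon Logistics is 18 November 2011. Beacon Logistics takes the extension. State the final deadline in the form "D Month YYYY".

Counting 30 business days after 18 November 2011 (skipping weekends and listed holidays) reaches 30 December 2011.
Since 30 December 2011 is a Friday and not a holiday, the date is unchanged.
With the 60-day extension, 30 December 2011 becomes 28 February 2012.
28 February 2012 falls on a Tuesday, which is a business day, so no adjustment is needed.
Final deadline: 28 February 2012.

28 February 2012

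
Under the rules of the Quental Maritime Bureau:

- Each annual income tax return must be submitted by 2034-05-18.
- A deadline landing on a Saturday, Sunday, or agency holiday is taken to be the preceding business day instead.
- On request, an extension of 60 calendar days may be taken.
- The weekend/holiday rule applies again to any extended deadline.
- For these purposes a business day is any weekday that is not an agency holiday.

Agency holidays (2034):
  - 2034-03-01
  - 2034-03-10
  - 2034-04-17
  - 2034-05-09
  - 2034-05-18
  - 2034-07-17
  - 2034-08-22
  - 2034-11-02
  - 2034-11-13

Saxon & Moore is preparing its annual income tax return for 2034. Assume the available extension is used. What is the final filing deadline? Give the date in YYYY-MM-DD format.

2034-07-14

The statutory due date is 2034-05-18.
2034-05-18 is a listed holiday; the preceding business day is 2034-05-17 (Wednesday).
The 60-calendar-day extension moves the deadline from 2034-05-17 to 2034-07-16.
2034-07-16 is a Sunday, so it moves to the preceding business day, 2034-07-14 (Friday).
The final due date is 2034-07-14.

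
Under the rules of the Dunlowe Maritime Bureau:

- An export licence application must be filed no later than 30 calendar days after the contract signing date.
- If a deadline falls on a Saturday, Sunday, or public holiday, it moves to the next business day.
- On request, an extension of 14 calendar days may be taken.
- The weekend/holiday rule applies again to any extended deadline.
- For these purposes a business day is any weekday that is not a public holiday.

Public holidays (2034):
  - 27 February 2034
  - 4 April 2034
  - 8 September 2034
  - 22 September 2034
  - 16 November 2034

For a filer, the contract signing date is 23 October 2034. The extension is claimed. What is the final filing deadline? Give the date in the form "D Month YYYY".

6 December 2034

From 23 October 2034, 30 calendar days later is 22 November 2034.
22 November 2034 is a Wednesday and not a listed holiday, so it stands.
With the 14-day extension, 22 November 2034 becomes 6 December 2034.
Since 6 December 2034 is a Wednesday and not a holiday, the date is unchanged.
Final deadline: 6 December 2034.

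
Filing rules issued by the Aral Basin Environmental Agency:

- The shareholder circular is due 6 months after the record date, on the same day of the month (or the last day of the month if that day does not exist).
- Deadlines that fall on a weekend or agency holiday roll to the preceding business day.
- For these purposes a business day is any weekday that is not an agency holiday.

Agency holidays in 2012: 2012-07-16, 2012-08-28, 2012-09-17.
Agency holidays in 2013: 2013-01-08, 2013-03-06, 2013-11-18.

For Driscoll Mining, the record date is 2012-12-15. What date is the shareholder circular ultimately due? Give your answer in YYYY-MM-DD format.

6 months after 2012-12-15, on the same day of the month, is 2013-06-15.
Because 2013-06-15 is a Saturday, the deadline becomes 2013-06-14 (Friday).
Final deadline: 2013-06-14.

2013-06-14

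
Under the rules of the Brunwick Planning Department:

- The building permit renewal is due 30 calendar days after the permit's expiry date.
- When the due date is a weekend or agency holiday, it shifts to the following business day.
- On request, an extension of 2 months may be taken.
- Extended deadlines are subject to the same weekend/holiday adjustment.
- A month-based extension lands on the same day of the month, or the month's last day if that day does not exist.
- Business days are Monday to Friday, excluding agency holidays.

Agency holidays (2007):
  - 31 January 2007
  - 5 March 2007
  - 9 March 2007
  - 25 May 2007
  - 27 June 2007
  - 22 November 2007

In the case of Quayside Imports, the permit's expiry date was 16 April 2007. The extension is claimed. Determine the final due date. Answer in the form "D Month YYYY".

30 calendar days after 16 April 2007 is 16 May 2007.
16 May 2007 is a Wednesday and not a listed holiday, so it stands.
Add 2 months to 16 May 2007: 16 July 2007.
Since 16 July 2007 is a Monday and not a holiday, the date is unchanged.
Deadline: 16 July 2007.

16 July 2007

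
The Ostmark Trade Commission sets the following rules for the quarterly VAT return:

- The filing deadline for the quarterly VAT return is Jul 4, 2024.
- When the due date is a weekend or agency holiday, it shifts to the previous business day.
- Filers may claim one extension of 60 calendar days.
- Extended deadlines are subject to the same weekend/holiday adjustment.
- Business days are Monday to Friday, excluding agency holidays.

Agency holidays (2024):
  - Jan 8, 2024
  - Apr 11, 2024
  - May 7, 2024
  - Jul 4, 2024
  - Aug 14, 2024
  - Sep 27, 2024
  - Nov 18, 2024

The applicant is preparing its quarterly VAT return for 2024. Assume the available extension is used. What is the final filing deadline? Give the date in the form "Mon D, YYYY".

The stated deadline is Jul 4, 2024.
Jul 4, 2024 is a listed holiday; the preceding business day is Jul 3, 2024 (Wednesday).
With the 60-day extension, Jul 3, 2024 becomes Sep 1, 2024.
Sep 1, 2024 falls on a Sunday. Rolling to the preceding business day gives Aug 30, 2024, a Friday.
The final due date is Aug 30, 2024.

Aug 30, 2024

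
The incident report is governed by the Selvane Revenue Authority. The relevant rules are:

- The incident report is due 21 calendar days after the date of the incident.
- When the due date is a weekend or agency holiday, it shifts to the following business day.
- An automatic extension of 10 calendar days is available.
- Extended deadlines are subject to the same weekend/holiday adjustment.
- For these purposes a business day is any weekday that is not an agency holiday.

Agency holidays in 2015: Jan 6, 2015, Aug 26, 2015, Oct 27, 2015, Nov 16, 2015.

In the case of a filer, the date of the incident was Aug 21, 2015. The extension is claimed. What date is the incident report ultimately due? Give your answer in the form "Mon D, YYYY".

Trigger date Aug 21, 2015 + 21 calendar days = Sep 11, 2015.
Sep 11, 2015 falls on a Friday, which is a business day, so no adjustment is needed.
Applying the 10-calendar-day extension: Sep 11, 2015 + 10 days = Sep 21, 2015.
Sep 21, 2015 (Monday) is already a business day.
Deadline: Sep 21, 2015.

Sep 21, 2015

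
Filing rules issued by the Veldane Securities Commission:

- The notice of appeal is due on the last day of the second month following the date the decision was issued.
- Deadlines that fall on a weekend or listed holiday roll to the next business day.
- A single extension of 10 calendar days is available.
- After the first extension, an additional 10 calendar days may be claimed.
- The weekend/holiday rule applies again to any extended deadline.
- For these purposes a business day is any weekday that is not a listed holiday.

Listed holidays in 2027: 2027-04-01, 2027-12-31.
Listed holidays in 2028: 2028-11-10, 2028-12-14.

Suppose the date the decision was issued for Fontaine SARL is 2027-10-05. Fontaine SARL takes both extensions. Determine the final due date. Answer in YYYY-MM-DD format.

2 months after 2027-10-05 is December 2027; that month ends on 2027-12-31.
Because 2027-12-31 is a listed holiday, the deadline becomes 2028-01-03 (Monday).
Applying the 10-calendar-day extension: 2028-01-03 + 10 days = 2028-01-13.
Since 2028-01-13 is a Thursday and not a holiday, the date is unchanged.
The 10-calendar-day extension moves the deadline from 2028-01-13 to 2028-01-23.
2028-01-23 falls on a Sunday. Rolling to the next business day gives 2028-01-24, a Monday.
Final deadline: 2028-01-24.

2028-01-24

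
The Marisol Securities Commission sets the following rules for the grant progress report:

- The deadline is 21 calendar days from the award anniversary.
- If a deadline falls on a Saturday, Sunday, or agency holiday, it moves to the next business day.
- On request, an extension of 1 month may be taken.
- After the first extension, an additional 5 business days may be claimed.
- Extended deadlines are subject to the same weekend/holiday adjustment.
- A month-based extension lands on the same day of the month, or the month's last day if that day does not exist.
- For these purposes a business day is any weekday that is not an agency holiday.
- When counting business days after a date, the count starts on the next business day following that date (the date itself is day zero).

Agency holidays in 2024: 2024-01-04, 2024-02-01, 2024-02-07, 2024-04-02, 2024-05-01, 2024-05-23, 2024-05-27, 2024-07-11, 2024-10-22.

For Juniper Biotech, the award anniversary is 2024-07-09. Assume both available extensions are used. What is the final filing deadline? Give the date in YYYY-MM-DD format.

From 2024-07-09, 21 calendar days later is 2024-07-30.
2024-07-30 falls on a Tuesday, which is a business day, so no adjustment is needed.
Applying the 1 month extension: 1 month after 2024-07-30 is 2024-08-30.
2024-08-30 falls on a Friday, which is a business day, so no adjustment is needed.
Counting 5 further business days from 2024-08-30 reaches 2024-09-06.
2024-09-06 is a Friday and not a listed holiday, so it stands.
So the filing is due 2024-09-06.

2024-09-06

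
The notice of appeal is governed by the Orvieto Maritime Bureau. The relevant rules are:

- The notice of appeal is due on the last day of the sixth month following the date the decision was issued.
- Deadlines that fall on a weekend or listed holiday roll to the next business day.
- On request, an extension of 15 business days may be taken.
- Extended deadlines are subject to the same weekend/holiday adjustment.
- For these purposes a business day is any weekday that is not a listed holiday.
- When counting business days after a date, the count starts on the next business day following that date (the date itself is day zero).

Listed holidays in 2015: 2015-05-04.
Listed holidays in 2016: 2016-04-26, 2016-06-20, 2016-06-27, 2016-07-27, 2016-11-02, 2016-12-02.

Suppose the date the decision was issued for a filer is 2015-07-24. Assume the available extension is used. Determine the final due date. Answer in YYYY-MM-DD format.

2016-02-22

The sixth month after 2015-07-24 is January 2016, whose last day is 2016-01-31.
2016-01-31 is a Sunday; the next business day is 2016-02-01 (Monday).
The 15-business-day extension runs from 2016-02-01 to 2016-02-22.
2016-02-22 is a Monday and not a listed holiday, so it stands.
The final due date is 2016-02-22.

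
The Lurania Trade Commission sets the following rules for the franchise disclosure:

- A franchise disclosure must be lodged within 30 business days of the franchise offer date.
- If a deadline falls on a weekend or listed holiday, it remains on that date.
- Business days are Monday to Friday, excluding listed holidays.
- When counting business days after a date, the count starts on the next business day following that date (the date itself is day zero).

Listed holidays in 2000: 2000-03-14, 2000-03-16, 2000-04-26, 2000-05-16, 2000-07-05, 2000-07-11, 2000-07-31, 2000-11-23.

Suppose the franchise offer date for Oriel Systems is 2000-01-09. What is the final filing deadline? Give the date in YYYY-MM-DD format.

2000-02-18

Counting 30 business days after 2000-01-09 (skipping weekends and listed holidays) reaches 2000-02-18.
2000-02-18 falls on a Friday. The rules make no weekend/holiday allowance, so it remains 2000-02-18.
So the filing is due 2000-02-18.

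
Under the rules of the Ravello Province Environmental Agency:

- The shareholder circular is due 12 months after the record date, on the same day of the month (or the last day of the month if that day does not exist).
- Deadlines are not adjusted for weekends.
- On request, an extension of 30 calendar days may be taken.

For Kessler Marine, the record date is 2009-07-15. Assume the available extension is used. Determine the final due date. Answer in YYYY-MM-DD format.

Moving 12 months forward from 2009-07-15 on the corresponding day gives 2010-07-15.
2010-07-15 is a Thursday; no weekend or holiday adjustment applies.
With the 30-day extension, 2010-07-15 becomes 2010-08-14.
No adjustment is made for weekends or holidays, so 2010-08-14 stands.
The final due date is 2010-08-14.

2010-08-14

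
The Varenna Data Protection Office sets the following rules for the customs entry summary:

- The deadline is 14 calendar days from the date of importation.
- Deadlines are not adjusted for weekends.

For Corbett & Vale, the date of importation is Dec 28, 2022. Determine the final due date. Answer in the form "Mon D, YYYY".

Jan 11, 2023

Adding 14 calendar days to Dec 28, 2022 gives Jan 11, 2023.
Jan 11, 2023 falls on a Wednesday. The rules make no weekend/holiday allowance, so it remains Jan 11, 2023.
The final due date is Jan 11, 2023.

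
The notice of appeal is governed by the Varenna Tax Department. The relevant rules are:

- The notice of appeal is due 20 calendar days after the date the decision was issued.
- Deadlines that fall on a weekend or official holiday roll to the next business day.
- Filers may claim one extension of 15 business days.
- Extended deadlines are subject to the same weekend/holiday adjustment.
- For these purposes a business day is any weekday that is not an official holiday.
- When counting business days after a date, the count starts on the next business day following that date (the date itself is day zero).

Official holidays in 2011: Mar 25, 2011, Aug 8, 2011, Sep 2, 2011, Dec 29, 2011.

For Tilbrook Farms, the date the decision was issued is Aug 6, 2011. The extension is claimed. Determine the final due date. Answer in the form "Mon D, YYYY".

Sep 19, 2011

Adding 20 calendar days to Aug 6, 2011 gives Aug 26, 2011.
Since Aug 26, 2011 is a Friday and not a holiday, the date is unchanged.
Applying the 15-business-day extension: 15 business days after Aug 26, 2011 is Sep 19, 2011.
Since Sep 19, 2011 is a Monday and not a holiday, the date is unchanged.
So the filing is due Sep 19, 2011.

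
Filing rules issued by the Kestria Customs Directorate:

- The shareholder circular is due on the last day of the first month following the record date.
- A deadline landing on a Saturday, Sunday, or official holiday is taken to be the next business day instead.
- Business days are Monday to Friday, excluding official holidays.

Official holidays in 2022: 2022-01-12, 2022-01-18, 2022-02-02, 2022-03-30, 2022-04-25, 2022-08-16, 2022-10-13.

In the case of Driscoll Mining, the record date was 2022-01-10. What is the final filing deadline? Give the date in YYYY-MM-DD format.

1 month after 2022-01-10 is February 2022; that month ends on 2022-02-28.
Since 2022-02-28 is a Monday and not a holiday, the date is unchanged.
The final due date is 2022-02-28.

2022-02-28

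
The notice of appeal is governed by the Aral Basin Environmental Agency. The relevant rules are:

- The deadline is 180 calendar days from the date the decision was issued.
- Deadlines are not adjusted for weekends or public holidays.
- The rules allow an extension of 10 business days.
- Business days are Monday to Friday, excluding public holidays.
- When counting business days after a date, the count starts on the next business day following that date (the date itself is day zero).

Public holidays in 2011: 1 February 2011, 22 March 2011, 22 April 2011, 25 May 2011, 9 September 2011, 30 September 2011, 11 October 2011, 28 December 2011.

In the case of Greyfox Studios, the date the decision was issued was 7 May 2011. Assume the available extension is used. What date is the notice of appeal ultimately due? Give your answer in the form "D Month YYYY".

Trigger date 7 May 2011 + 180 calendar days = 3 November 2011.
3 November 2011 is a Thursday; no weekend or holiday adjustment applies.
Applying the 10-business-day extension: 10 business days after 3 November 2011 is 17 November 2011.
17 November 2011 falls on a Thursday. The rules make no weekend/holiday allowance, so it remains 17 November 2011.
So the filing is due 17 November 2011.

17 November 2011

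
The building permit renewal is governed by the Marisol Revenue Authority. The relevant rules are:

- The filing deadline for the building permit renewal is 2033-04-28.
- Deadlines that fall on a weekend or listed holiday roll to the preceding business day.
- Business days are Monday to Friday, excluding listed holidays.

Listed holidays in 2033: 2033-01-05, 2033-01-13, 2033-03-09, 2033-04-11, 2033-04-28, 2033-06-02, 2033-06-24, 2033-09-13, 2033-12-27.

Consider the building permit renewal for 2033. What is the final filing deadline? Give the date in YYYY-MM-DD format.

The stated deadline is 2033-04-28.
Because 2033-04-28 is a listed holiday, the deadline becomes 2033-04-27 (Wednesday).
The final due date is 2033-04-27.

2033-04-27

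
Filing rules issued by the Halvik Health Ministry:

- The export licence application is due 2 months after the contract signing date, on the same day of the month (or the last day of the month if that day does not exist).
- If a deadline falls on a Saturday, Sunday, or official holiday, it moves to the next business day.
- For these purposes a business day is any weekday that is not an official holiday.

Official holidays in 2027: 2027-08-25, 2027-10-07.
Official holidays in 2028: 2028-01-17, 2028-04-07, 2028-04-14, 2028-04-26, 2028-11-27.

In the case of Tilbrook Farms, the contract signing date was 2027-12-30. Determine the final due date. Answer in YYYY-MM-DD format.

2028-02-29

2 months after 2027-12-30, on the same day of the month, is 2028-02-29 (day 30 does not exist in February, so the month's last day is used).
2028-02-29 is a Tuesday and not a listed holiday, so it stands.
The final due date is 2028-02-29.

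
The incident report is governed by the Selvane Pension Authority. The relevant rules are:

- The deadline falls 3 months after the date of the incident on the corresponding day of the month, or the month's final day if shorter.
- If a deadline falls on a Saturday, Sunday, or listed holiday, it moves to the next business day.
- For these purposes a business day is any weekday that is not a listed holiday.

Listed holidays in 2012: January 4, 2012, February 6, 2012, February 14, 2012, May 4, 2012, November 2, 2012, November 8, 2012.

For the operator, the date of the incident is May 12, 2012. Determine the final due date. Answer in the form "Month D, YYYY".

3 months from May 12, 2012 is August 12, 2012.
August 12, 2012 is a Sunday, so it moves to the next business day, August 13, 2012 (Monday).
So the filing is due August 13, 2012.

August 13, 2012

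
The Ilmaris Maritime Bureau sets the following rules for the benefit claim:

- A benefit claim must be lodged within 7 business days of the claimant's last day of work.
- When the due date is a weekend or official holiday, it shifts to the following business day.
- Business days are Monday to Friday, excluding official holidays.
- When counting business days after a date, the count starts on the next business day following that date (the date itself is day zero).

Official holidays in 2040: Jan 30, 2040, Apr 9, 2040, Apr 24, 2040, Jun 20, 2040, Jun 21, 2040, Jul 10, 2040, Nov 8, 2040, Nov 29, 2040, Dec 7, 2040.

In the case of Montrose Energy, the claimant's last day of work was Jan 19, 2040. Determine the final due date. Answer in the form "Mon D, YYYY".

Starting the day after Jan 19, 2040 and counting 7 business days lands on Jan 31, 2040.
Jan 31, 2040 is a Tuesday and not a listed holiday, so it stands.
The final due date is Jan 31, 2040.

Jan 31, 2040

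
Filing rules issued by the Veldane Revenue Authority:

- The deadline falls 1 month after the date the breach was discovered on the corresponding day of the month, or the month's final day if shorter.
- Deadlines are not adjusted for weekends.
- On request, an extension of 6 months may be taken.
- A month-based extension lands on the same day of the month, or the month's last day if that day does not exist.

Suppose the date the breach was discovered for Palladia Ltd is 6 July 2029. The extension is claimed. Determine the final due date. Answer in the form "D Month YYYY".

1 month after 6 July 2029, on the same day of the month, is 6 August 2029.
No adjustment is made for weekends or holidays, so 6 August 2029 stands.
The 6 months extension carries 6 August 2029 to 6 February 2030.
No adjustment is made for weekends or holidays, so 6 February 2030 stands.
Deadline: 6 February 2030.

6 February 2030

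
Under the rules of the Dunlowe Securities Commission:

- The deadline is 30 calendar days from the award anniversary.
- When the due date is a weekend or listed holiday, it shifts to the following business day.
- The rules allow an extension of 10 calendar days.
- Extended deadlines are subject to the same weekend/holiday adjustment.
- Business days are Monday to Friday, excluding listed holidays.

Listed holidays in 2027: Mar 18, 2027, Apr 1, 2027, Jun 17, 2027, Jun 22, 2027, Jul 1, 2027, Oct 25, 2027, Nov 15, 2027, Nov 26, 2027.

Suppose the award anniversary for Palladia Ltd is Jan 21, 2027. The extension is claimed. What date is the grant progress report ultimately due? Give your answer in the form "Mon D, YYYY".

Mar 4, 2027

Adding 30 calendar days to Jan 21, 2027 gives Feb 20, 2027.
Because Feb 20, 2027 is a Saturday, the deadline becomes Feb 22, 2027 (Monday).
With the 10-day extension, Feb 22, 2027 becomes Mar 4, 2027.
Mar 4, 2027 (Thursday) is already a business day.
The final due date is Mar 4, 2027.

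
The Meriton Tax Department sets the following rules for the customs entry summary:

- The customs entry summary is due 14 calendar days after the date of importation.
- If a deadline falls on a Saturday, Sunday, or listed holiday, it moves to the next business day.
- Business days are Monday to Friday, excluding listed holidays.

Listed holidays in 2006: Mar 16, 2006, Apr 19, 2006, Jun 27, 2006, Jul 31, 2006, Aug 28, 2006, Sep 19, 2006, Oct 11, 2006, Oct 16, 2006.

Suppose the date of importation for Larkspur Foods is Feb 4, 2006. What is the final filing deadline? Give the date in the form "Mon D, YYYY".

From Feb 4, 2006, 14 calendar days later is Feb 18, 2006.
Feb 18, 2006 falls on a Saturday. Rolling to the next business day gives Feb 20, 2006, a Monday.
Deadline: Feb 20, 2006.

Feb 20, 2006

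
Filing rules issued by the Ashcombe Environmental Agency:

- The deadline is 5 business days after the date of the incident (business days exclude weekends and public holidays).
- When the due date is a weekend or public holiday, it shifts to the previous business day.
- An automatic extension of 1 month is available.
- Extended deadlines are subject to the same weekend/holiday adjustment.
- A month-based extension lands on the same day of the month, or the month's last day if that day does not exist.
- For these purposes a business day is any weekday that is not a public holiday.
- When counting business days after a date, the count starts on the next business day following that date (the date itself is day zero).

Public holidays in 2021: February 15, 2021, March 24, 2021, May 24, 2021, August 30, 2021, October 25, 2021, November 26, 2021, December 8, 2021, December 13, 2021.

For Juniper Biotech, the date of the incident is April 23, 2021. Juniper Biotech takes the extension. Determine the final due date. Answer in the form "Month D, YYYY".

May 28, 2021

Starting the day after April 23, 2021 and counting 5 business days lands on April 30, 2021.
April 30, 2021 is a Friday and not a listed holiday, so it stands.
The 1 month extension carries April 30, 2021 to May 30, 2021.
May 30, 2021 falls on a Sunday. Rolling to the preceding business day gives May 28, 2021, a Friday.
The final due date is May 28, 2021.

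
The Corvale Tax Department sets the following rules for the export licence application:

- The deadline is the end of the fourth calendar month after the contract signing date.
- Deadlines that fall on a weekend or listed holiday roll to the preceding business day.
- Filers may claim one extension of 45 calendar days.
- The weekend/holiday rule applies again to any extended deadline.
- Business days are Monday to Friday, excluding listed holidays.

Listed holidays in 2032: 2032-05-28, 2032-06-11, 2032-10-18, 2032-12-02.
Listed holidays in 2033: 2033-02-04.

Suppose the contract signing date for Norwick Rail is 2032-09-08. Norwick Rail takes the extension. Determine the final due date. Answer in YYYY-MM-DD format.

2033-03-17

4 months after 2032-09-08 is January 2033; that month ends on 2033-01-31.
2033-01-31 falls on a Monday, which is a business day, so no adjustment is needed.
Applying the 45-calendar-day extension: 2033-01-31 + 45 days = 2033-03-17.
2033-03-17 (Thursday) is already a business day.
So the filing is due 2033-03-17.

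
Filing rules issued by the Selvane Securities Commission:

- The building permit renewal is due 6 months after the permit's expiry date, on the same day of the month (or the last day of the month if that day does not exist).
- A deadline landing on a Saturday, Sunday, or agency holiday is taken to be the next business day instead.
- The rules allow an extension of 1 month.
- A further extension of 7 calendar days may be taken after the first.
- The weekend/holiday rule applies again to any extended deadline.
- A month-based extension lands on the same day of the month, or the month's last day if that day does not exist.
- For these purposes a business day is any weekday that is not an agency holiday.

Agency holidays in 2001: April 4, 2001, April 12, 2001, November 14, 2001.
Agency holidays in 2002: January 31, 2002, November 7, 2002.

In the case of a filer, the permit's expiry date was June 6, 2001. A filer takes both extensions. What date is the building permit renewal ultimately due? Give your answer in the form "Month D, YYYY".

January 14, 2002

6 months from June 6, 2001 is December 6, 2001.
December 6, 2001 falls on a Thursday, which is a business day, so no adjustment is needed.
Add 1 month to December 6, 2001: January 6, 2002.
Because January 6, 2002 is a Sunday, the deadline becomes January 7, 2002 (Monday).
The 7-calendar-day extension moves the deadline from January 7, 2002 to January 14, 2002.
January 14, 2002 falls on a Monday, which is a business day, so no adjustment is needed.
Final deadline: January 14, 2002.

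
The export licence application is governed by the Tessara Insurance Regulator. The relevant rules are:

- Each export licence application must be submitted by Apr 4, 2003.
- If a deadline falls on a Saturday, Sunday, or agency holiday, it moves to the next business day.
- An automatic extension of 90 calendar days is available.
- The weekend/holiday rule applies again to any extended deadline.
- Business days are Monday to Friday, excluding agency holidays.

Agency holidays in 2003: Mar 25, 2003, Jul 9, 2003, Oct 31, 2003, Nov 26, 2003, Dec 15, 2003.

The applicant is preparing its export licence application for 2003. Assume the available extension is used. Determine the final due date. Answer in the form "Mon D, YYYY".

Start from the fixed due date, Apr 4, 2003.
Apr 4, 2003 is a Friday and not a listed holiday, so it stands.
The 90-calendar-day extension moves the deadline from Apr 4, 2003 to Jul 3, 2003.
Jul 3, 2003 is a Thursday and not a listed holiday, so it stands.
Final deadline: Jul 3, 2003.

Jul 3, 2003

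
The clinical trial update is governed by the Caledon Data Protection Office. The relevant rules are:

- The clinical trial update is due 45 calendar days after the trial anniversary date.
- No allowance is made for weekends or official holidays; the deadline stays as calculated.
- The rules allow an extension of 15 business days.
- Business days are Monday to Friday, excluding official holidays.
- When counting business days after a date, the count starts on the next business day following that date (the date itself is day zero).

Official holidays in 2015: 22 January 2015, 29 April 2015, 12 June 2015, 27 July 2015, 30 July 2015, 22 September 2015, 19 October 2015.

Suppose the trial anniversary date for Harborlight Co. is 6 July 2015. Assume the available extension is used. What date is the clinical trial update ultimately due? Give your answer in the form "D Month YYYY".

10 September 2015

Adding 45 calendar days to 6 July 2015 gives 20 August 2015.
20 August 2015 falls on a Thursday. The rules make no weekend/holiday allowance, so it remains 20 August 2015.
The 15-business-day extension runs from 20 August 2015 to 10 September 2015.
No adjustment is made for weekends or holidays, so 10 September 2015 stands.
Final deadline: 10 September 2015.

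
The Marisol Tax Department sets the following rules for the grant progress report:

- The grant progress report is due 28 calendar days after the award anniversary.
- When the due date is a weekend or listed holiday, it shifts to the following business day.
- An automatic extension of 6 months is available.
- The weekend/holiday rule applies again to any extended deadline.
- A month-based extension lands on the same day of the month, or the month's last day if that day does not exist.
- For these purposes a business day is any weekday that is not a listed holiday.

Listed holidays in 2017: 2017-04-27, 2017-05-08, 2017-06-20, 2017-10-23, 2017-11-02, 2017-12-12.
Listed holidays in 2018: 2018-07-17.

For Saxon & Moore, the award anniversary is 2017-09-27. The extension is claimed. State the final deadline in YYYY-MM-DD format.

28 calendar days after 2017-09-27 is 2017-10-25.
2017-10-25 falls on a Wednesday, which is a business day, so no adjustment is needed.
Applying the 6 months extension: 6 months after 2017-10-25 is 2018-04-25.
2018-04-25 is a Wednesday and not a listed holiday, so it stands.
So the filing is due 2018-04-25.

2018-04-25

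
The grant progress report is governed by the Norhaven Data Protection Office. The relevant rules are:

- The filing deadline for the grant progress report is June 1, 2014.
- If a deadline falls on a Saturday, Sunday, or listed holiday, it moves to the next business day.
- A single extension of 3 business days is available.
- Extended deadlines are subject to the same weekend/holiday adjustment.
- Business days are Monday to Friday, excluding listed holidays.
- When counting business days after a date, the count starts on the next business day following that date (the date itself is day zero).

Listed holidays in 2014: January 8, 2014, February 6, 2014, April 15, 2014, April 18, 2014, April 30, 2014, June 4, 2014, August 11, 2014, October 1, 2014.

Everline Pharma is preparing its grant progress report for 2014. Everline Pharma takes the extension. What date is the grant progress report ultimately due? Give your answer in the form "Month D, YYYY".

Start from the fixed due date, June 1, 2014.
June 1, 2014 is a Sunday; the next business day is June 2, 2014 (Monday).
Counting 3 further business days from June 2, 2014 reaches June 6, 2014.
Since June 6, 2014 is a Friday and not a holiday, the date is unchanged.
The final due date is June 6, 2014.

June 6, 2014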